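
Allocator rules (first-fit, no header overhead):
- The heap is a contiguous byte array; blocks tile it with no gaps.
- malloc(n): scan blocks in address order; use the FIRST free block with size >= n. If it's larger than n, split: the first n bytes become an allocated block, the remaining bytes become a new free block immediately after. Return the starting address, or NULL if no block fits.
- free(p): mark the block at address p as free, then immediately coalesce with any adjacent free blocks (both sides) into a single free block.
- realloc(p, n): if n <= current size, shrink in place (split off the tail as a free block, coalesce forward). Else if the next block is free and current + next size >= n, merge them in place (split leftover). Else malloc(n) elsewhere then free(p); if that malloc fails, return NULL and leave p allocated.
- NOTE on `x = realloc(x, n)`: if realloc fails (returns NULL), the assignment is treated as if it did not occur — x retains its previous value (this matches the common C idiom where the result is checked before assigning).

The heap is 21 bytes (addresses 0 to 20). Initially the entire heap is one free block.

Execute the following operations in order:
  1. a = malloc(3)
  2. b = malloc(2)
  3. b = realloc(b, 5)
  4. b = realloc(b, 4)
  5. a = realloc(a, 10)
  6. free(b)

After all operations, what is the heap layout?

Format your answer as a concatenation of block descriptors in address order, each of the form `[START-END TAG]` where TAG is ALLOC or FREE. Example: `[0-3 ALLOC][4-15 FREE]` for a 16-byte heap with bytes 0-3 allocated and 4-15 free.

Op 1: a = malloc(3) -> a = 0; heap: [0-2 ALLOC][3-20 FREE]
Op 2: b = malloc(2) -> b = 3; heap: [0-2 ALLOC][3-4 ALLOC][5-20 FREE]
Op 3: b = realloc(b, 5) -> b = 3; heap: [0-2 ALLOC][3-7 ALLOC][8-20 FREE]
Op 4: b = realloc(b, 4) -> b = 3; heap: [0-2 ALLOC][3-6 ALLOC][7-20 FREE]
Op 5: a = realloc(a, 10) -> a = 7; heap: [0-2 FREE][3-6 ALLOC][7-16 ALLOC][17-20 FREE]
Op 6: free(b) -> (freed b); heap: [0-6 FREE][7-16 ALLOC][17-20 FREE]

Answer: [0-6 FREE][7-16 ALLOC][17-20 FREE]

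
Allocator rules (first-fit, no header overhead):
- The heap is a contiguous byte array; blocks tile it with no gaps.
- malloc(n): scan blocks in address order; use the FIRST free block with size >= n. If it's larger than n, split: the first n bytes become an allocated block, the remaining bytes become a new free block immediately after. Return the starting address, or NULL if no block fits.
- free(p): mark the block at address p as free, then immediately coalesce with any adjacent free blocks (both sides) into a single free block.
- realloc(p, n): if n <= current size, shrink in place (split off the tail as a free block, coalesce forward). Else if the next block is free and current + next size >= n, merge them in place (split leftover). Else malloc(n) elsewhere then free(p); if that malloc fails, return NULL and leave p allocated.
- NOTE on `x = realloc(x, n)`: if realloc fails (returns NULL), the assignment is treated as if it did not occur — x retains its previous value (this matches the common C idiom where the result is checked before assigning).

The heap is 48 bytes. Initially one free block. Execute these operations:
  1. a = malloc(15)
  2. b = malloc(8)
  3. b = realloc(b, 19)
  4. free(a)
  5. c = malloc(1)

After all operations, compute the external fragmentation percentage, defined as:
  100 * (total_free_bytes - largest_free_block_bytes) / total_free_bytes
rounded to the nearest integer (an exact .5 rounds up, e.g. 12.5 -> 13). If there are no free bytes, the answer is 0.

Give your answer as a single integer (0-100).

Answer: 50

Derivation:
Op 1: a = malloc(15) -> a = 0; heap: [0-14 ALLOC][15-47 FREE]
Op 2: b = malloc(8) -> b = 15; heap: [0-14 ALLOC][15-22 ALLOC][23-47 FREE]
Op 3: b = realloc(b, 19) -> b = 15; heap: [0-14 ALLOC][15-33 ALLOC][34-47 FREE]
Op 4: free(a) -> (freed a); heap: [0-14 FREE][15-33 ALLOC][34-47 FREE]
Op 5: c = malloc(1) -> c = 0; heap: [0-0 ALLOC][1-14 FREE][15-33 ALLOC][34-47 FREE]
Free blocks: [14 14] total_free=28 largest=14 -> 100*(28-14)/28 = 1400/28 = 50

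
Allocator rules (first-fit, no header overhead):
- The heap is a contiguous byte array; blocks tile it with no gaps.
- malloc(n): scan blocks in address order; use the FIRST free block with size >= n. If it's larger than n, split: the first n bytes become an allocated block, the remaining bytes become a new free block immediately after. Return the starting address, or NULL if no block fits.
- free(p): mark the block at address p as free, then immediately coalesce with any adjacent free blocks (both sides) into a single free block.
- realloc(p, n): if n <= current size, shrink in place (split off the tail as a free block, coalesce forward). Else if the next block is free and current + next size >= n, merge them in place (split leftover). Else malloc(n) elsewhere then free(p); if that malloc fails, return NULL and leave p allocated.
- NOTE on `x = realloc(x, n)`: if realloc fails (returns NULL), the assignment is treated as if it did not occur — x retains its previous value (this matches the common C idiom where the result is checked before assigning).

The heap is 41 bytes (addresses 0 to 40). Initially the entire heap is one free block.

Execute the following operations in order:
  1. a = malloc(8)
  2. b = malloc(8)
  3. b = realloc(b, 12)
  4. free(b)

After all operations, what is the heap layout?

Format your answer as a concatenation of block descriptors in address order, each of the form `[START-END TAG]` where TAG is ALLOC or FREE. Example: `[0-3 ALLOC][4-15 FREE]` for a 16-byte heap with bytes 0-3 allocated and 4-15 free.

Op 1: a = malloc(8) -> a = 0; heap: [0-7 ALLOC][8-40 FREE]
Op 2: b = malloc(8) -> b = 8; heap: [0-7 ALLOC][8-15 ALLOC][16-40 FREE]
Op 3: b = realloc(b, 12) -> b = 8; heap: [0-7 ALLOC][8-19 ALLOC][20-40 FREE]
Op 4: free(b) -> (freed b); heap: [0-7 ALLOC][8-40 FREE]

Answer: [0-7 ALLOC][8-40 FREE]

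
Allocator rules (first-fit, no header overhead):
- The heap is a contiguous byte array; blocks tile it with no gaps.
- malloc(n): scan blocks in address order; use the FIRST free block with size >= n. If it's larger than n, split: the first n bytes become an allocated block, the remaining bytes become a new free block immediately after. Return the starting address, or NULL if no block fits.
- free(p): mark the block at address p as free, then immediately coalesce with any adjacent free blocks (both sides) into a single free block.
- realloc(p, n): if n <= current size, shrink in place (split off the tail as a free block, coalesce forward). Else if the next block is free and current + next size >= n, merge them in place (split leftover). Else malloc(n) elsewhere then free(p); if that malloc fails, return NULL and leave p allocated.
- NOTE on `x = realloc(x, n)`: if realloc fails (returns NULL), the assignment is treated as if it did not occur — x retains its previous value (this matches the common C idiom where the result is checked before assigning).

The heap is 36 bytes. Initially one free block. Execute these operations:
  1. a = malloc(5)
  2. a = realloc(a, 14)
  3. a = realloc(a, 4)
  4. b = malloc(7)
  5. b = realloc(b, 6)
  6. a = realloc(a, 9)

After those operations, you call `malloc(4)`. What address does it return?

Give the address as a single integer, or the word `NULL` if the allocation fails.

Answer: 0

Derivation:
Op 1: a = malloc(5) -> a = 0; heap: [0-4 ALLOC][5-35 FREE]
Op 2: a = realloc(a, 14) -> a = 0; heap: [0-13 ALLOC][14-35 FREE]
Op 3: a = realloc(a, 4) -> a = 0; heap: [0-3 ALLOC][4-35 FREE]
Op 4: b = malloc(7) -> b = 4; heap: [0-3 ALLOC][4-10 ALLOC][11-35 FREE]
Op 5: b = realloc(b, 6) -> b = 4; heap: [0-3 ALLOC][4-9 ALLOC][10-35 FREE]
Op 6: a = realloc(a, 9) -> a = 10; heap: [0-3 FREE][4-9 ALLOC][10-18 ALLOC][19-35 FREE]
malloc(4): first-fit scan over [0-3 FREE][4-9 ALLOC][10-18 ALLOC][19-35 FREE] -> 0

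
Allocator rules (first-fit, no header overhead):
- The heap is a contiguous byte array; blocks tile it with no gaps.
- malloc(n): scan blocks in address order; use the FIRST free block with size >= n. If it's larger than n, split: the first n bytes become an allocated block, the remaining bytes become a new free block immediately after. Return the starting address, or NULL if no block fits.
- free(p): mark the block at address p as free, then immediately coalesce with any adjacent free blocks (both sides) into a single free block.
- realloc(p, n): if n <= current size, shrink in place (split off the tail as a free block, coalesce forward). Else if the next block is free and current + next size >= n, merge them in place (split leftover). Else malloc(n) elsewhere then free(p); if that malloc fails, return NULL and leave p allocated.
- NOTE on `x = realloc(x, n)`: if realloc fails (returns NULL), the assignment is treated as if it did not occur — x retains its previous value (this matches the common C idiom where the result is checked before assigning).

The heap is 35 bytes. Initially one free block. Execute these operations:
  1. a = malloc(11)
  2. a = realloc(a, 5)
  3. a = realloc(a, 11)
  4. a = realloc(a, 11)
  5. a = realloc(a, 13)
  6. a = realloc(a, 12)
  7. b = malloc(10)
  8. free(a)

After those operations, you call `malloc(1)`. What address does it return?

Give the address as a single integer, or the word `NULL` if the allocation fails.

Op 1: a = malloc(11) -> a = 0; heap: [0-10 ALLOC][11-34 FREE]
Op 2: a = realloc(a, 5) -> a = 0; heap: [0-4 ALLOC][5-34 FREE]
Op 3: a = realloc(a, 11) -> a = 0; heap: [0-10 ALLOC][11-34 FREE]
Op 4: a = realloc(a, 11) -> a = 0; heap: [0-10 ALLOC][11-34 FREE]
Op 5: a = realloc(a, 13) -> a = 0; heap: [0-12 ALLOC][13-34 FREE]
Op 6: a = realloc(a, 12) -> a = 0; heap: [0-11 ALLOC][12-34 FREE]
Op 7: b = malloc(10) -> b = 12; heap: [0-11 ALLOC][12-21 ALLOC][22-34 FREE]
Op 8: free(a) -> (freed a); heap: [0-11 FREE][12-21 ALLOC][22-34 FREE]
malloc(1): first-fit scan over [0-11 FREE][12-21 ALLOC][22-34 FREE] -> 0

Answer: 0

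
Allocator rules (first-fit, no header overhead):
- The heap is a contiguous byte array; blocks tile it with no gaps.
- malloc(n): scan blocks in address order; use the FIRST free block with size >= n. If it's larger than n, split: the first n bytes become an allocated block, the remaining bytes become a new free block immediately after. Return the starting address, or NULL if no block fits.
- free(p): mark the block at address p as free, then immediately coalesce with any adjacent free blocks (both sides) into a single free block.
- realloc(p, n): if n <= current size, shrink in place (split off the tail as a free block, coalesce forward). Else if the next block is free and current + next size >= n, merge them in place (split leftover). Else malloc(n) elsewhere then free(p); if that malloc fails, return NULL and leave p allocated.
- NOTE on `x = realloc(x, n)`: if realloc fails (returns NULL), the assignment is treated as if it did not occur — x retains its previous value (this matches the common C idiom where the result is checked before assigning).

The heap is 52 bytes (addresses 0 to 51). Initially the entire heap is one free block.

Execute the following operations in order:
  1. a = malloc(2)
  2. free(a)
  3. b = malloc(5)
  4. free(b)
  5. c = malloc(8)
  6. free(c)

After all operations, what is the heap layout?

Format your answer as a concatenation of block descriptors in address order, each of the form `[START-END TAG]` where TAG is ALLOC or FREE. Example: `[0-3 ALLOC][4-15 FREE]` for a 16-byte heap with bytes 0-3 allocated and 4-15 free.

Op 1: a = malloc(2) -> a = 0; heap: [0-1 ALLOC][2-51 FREE]
Op 2: free(a) -> (freed a); heap: [0-51 FREE]
Op 3: b = malloc(5) -> b = 0; heap: [0-4 ALLOC][5-51 FREE]
Op 4: free(b) -> (freed b); heap: [0-51 FREE]
Op 5: c = malloc(8) -> c = 0; heap: [0-7 ALLOC][8-51 FREE]
Op 6: free(c) -> (freed c); heap: [0-51 FREE]

Answer: [0-51 FREE]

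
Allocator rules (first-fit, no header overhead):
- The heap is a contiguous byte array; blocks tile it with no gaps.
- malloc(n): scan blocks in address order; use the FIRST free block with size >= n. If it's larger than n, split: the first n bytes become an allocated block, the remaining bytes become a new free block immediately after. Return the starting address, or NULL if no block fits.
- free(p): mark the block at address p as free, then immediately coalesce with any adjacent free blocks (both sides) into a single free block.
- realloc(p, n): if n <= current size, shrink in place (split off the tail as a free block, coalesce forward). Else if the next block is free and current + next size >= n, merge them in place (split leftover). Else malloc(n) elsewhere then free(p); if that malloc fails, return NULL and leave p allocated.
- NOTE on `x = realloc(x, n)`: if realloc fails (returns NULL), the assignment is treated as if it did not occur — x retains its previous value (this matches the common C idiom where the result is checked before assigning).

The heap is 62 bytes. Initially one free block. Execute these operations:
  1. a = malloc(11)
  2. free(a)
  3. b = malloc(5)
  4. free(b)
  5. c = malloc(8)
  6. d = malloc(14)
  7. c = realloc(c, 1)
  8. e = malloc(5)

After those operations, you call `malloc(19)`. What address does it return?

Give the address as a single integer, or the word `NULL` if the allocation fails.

Answer: 22

Derivation:
Op 1: a = malloc(11) -> a = 0; heap: [0-10 ALLOC][11-61 FREE]
Op 2: free(a) -> (freed a); heap: [0-61 FREE]
Op 3: b = malloc(5) -> b = 0; heap: [0-4 ALLOC][5-61 FREE]
Op 4: free(b) -> (freed b); heap: [0-61 FREE]
Op 5: c = malloc(8) -> c = 0; heap: [0-7 ALLOC][8-61 FREE]
Op 6: d = malloc(14) -> d = 8; heap: [0-7 ALLOC][8-21 ALLOC][22-61 FREE]
Op 7: c = realloc(c, 1) -> c = 0; heap: [0-0 ALLOC][1-7 FREE][8-21 ALLOC][22-61 FREE]
Op 8: e = malloc(5) -> e = 1; heap: [0-0 ALLOC][1-5 ALLOC][6-7 FREE][8-21 ALLOC][22-61 FREE]
malloc(19): first-fit scan over [0-0 ALLOC][1-5 ALLOC][6-7 FREE][8-21 ALLOC][22-61 FREE] -> 22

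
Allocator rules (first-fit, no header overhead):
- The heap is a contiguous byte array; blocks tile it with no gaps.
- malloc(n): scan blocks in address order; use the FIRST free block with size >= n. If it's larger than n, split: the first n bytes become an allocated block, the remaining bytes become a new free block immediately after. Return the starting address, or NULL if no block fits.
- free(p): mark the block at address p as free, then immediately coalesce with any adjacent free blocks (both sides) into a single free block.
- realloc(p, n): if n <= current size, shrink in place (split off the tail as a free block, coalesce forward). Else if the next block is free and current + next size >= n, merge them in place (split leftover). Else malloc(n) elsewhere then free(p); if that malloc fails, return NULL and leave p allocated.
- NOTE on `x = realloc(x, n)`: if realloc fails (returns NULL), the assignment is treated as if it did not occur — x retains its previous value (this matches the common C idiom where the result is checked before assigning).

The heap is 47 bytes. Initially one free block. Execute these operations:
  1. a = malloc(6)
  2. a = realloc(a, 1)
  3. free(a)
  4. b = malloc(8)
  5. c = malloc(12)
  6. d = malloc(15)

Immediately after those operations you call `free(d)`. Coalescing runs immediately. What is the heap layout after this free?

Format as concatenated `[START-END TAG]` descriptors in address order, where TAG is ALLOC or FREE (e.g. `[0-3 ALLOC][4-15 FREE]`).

Answer: [0-7 ALLOC][8-19 ALLOC][20-46 FREE]

Derivation:
Op 1: a = malloc(6) -> a = 0; heap: [0-5 ALLOC][6-46 FREE]
Op 2: a = realloc(a, 1) -> a = 0; heap: [0-0 ALLOC][1-46 FREE]
Op 3: free(a) -> (freed a); heap: [0-46 FREE]
Op 4: b = malloc(8) -> b = 0; heap: [0-7 ALLOC][8-46 FREE]
Op 5: c = malloc(12) -> c = 8; heap: [0-7 ALLOC][8-19 ALLOC][20-46 FREE]
Op 6: d = malloc(15) -> d = 20; heap: [0-7 ALLOC][8-19 ALLOC][20-34 ALLOC][35-46 FREE]
free(d): d = 20 -> block [20-34 ALLOC]; mark free, coalesce with adjacent free neighbors -> [0-7 ALLOC][8-19 ALLOC][20-46 FREE]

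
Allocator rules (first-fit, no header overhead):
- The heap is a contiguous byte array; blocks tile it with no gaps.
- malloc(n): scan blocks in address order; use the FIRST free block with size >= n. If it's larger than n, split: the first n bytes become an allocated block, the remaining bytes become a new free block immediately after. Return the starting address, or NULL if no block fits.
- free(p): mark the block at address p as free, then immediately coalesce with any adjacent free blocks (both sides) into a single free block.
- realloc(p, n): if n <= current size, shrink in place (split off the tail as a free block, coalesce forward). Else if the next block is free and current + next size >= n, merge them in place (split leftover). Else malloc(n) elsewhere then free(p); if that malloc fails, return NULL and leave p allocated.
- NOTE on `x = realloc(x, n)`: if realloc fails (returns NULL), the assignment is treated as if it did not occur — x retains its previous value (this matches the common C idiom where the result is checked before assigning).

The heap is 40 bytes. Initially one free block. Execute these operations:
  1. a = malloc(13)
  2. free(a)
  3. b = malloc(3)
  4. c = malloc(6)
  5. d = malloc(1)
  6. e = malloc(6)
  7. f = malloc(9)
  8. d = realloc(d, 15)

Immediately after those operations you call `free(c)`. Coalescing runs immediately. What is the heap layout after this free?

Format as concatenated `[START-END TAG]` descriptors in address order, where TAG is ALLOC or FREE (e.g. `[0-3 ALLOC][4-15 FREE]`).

Answer: [0-2 ALLOC][3-9 FREE][10-15 ALLOC][16-24 ALLOC][25-39 ALLOC]

Derivation:
Op 1: a = malloc(13) -> a = 0; heap: [0-12 ALLOC][13-39 FREE]
Op 2: free(a) -> (freed a); heap: [0-39 FREE]
Op 3: b = malloc(3) -> b = 0; heap: [0-2 ALLOC][3-39 FREE]
Op 4: c = malloc(6) -> c = 3; heap: [0-2 ALLOC][3-8 ALLOC][9-39 FREE]
Op 5: d = malloc(1) -> d = 9; heap: [0-2 ALLOC][3-8 ALLOC][9-9 ALLOC][10-39 FREE]
Op 6: e = malloc(6) -> e = 10; heap: [0-2 ALLOC][3-8 ALLOC][9-9 ALLOC][10-15 ALLOC][16-39 FREE]
Op 7: f = malloc(9) -> f = 16; heap: [0-2 ALLOC][3-8 ALLOC][9-9 ALLOC][10-15 ALLOC][16-24 ALLOC][25-39 FREE]
Op 8: d = realloc(d, 15) -> d = 25; heap: [0-2 ALLOC][3-8 ALLOC][9-9 FREE][10-15 ALLOC][16-24 ALLOC][25-39 ALLOC]
free(c): c = 3 -> block [3-8 ALLOC]; mark free, coalesce with adjacent free neighbors -> [0-2 ALLOC][3-9 FREE][10-15 ALLOC][16-24 ALLOC][25-39 ALLOC]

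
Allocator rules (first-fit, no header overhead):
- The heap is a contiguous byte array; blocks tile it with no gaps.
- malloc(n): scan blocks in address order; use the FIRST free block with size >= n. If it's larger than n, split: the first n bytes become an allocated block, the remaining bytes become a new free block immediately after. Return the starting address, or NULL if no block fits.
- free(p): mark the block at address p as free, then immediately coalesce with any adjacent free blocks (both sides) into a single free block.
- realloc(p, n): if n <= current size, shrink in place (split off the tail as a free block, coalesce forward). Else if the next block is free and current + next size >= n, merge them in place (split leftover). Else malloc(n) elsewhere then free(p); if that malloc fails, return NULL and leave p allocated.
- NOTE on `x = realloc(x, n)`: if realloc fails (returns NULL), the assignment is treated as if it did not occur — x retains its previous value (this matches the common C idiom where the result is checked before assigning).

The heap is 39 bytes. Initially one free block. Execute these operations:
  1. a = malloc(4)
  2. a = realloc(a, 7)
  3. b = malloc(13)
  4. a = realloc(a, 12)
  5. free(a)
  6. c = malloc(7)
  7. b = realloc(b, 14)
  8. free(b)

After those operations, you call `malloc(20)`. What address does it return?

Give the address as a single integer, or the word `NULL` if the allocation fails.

Answer: 7

Derivation:
Op 1: a = malloc(4) -> a = 0; heap: [0-3 ALLOC][4-38 FREE]
Op 2: a = realloc(a, 7) -> a = 0; heap: [0-6 ALLOC][7-38 FREE]
Op 3: b = malloc(13) -> b = 7; heap: [0-6 ALLOC][7-19 ALLOC][20-38 FREE]
Op 4: a = realloc(a, 12) -> a = 20; heap: [0-6 FREE][7-19 ALLOC][20-31 ALLOC][32-38 FREE]
Op 5: free(a) -> (freed a); heap: [0-6 FREE][7-19 ALLOC][20-38 FREE]
Op 6: c = malloc(7) -> c = 0; heap: [0-6 ALLOC][7-19 ALLOC][20-38 FREE]
Op 7: b = realloc(b, 14) -> b = 7; heap: [0-6 ALLOC][7-20 ALLOC][21-38 FREE]
Op 8: free(b) -> (freed b); heap: [0-6 ALLOC][7-38 FREE]
malloc(20): first-fit scan over [0-6 ALLOC][7-38 FREE] -> 7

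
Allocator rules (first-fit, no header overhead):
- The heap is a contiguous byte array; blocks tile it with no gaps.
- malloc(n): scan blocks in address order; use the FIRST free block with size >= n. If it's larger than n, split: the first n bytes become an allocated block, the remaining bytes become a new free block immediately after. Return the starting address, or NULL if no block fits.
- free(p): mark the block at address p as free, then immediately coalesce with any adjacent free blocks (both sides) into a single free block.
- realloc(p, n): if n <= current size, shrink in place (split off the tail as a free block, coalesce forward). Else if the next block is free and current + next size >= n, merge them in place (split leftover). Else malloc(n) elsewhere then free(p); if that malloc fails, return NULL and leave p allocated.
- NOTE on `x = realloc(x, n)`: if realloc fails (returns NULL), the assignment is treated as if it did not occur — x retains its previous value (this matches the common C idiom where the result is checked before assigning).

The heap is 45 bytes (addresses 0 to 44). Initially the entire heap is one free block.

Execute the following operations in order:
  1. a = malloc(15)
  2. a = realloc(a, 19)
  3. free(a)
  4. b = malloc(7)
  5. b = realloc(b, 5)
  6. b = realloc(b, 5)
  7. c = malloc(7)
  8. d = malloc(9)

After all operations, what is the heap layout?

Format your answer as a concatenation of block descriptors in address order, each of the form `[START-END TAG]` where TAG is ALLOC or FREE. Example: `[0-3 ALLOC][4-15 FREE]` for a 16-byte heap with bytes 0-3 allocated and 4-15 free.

Answer: [0-4 ALLOC][5-11 ALLOC][12-20 ALLOC][21-44 FREE]

Derivation:
Op 1: a = malloc(15) -> a = 0; heap: [0-14 ALLOC][15-44 FREE]
Op 2: a = realloc(a, 19) -> a = 0; heap: [0-18 ALLOC][19-44 FREE]
Op 3: free(a) -> (freed a); heap: [0-44 FREE]
Op 4: b = malloc(7) -> b = 0; heap: [0-6 ALLOC][7-44 FREE]
Op 5: b = realloc(b, 5) -> b = 0; heap: [0-4 ALLOC][5-44 FREE]
Op 6: b = realloc(b, 5) -> b = 0; heap: [0-4 ALLOC][5-44 FREE]
Op 7: c = malloc(7) -> c = 5; heap: [0-4 ALLOC][5-11 ALLOC][12-44 FREE]
Op 8: d = malloc(9) -> d = 12; heap: [0-4 ALLOC][5-11 ALLOC][12-20 ALLOC][21-44 FREE]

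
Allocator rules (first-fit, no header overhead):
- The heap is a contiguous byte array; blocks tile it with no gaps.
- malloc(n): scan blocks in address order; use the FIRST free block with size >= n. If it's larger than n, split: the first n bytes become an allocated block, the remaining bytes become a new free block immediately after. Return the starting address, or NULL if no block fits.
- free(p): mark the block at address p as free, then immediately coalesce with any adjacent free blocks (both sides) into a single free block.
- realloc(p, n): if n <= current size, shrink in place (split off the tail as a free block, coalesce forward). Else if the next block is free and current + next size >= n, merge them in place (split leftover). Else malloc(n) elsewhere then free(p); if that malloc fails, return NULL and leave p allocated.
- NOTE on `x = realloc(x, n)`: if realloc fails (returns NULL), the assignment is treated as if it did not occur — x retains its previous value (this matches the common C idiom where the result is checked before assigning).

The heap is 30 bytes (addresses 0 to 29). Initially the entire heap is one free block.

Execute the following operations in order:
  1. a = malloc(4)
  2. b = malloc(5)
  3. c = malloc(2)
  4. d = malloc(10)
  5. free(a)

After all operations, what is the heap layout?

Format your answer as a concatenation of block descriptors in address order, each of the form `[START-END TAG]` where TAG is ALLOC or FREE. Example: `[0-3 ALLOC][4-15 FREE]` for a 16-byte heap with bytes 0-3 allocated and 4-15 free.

Op 1: a = malloc(4) -> a = 0; heap: [0-3 ALLOC][4-29 FREE]
Op 2: b = malloc(5) -> b = 4; heap: [0-3 ALLOC][4-8 ALLOC][9-29 FREE]
Op 3: c = malloc(2) -> c = 9; heap: [0-3 ALLOC][4-8 ALLOC][9-10 ALLOC][11-29 FREE]
Op 4: d = malloc(10) -> d = 11; heap: [0-3 ALLOC][4-8 ALLOC][9-10 ALLOC][11-20 ALLOC][21-29 FREE]
Op 5: free(a) -> (freed a); heap: [0-3 FREE][4-8 ALLOC][9-10 ALLOC][11-20 ALLOC][21-29 FREE]

Answer: [0-3 FREE][4-8 ALLOC][9-10 ALLOC][11-20 ALLOC][21-29 FREE]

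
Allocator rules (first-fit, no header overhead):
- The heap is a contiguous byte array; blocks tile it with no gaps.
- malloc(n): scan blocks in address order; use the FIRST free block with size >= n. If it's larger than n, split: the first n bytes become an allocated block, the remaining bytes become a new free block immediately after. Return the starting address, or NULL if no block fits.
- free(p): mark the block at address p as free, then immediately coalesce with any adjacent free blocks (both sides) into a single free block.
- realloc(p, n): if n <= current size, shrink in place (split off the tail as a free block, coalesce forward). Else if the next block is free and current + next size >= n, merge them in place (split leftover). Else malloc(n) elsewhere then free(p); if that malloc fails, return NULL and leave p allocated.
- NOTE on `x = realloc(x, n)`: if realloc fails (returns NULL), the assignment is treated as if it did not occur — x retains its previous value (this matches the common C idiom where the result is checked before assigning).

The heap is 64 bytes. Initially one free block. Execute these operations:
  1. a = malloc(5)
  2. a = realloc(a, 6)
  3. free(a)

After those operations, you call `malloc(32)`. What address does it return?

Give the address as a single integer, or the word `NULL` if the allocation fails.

Answer: 0

Derivation:
Op 1: a = malloc(5) -> a = 0; heap: [0-4 ALLOC][5-63 FREE]
Op 2: a = realloc(a, 6) -> a = 0; heap: [0-5 ALLOC][6-63 FREE]
Op 3: free(a) -> (freed a); heap: [0-63 FREE]
malloc(32): first-fit scan over [0-63 FREE] -> 0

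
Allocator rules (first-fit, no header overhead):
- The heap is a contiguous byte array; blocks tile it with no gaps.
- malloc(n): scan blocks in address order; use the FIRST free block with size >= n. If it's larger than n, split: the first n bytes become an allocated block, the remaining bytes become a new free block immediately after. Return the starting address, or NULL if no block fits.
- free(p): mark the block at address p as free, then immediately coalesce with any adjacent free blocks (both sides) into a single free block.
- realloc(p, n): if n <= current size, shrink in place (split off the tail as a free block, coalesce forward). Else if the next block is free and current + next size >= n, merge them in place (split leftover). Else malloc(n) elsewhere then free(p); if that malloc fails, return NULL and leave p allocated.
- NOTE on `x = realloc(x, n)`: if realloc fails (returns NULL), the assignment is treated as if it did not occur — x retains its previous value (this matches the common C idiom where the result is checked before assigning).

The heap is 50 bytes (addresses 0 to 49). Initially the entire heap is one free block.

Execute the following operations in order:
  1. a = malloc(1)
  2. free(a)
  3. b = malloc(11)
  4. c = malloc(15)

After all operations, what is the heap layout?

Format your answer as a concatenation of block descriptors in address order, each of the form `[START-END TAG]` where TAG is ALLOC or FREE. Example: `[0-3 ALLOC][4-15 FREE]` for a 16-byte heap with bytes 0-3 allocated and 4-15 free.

Op 1: a = malloc(1) -> a = 0; heap: [0-0 ALLOC][1-49 FREE]
Op 2: free(a) -> (freed a); heap: [0-49 FREE]
Op 3: b = malloc(11) -> b = 0; heap: [0-10 ALLOC][11-49 FREE]
Op 4: c = malloc(15) -> c = 11; heap: [0-10 ALLOC][11-25 ALLOC][26-49 FREE]

Answer: [0-10 ALLOC][11-25 ALLOC][26-49 FREE]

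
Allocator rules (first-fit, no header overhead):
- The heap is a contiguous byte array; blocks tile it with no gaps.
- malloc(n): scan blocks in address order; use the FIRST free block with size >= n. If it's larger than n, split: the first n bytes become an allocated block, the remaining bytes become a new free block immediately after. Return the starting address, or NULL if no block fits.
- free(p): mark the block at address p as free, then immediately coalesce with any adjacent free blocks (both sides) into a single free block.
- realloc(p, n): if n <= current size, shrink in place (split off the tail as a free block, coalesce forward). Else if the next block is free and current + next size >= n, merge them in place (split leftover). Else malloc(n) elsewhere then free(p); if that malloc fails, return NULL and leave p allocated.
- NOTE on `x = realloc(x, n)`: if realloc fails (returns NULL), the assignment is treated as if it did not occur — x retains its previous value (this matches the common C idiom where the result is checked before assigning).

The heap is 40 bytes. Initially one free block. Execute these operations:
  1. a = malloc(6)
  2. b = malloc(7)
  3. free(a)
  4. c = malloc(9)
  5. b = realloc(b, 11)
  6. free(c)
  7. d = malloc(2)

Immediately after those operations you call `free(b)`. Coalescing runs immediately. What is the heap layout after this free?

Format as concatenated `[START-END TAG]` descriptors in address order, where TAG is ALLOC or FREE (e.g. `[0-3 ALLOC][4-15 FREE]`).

Answer: [0-1 ALLOC][2-39 FREE]

Derivation:
Op 1: a = malloc(6) -> a = 0; heap: [0-5 ALLOC][6-39 FREE]
Op 2: b = malloc(7) -> b = 6; heap: [0-5 ALLOC][6-12 ALLOC][13-39 FREE]
Op 3: free(a) -> (freed a); heap: [0-5 FREE][6-12 ALLOC][13-39 FREE]
Op 4: c = malloc(9) -> c = 13; heap: [0-5 FREE][6-12 ALLOC][13-21 ALLOC][22-39 FREE]
Op 5: b = realloc(b, 11) -> b = 22; heap: [0-12 FREE][13-21 ALLOC][22-32 ALLOC][33-39 FREE]
Op 6: free(c) -> (freed c); heap: [0-21 FREE][22-32 ALLOC][33-39 FREE]
Op 7: d = malloc(2) -> d = 0; heap: [0-1 ALLOC][2-21 FREE][22-32 ALLOC][33-39 FREE]
free(b): b = 22 -> block [22-32 ALLOC]; mark free, coalesce with adjacent free neighbors -> [0-1 ALLOC][2-39 FREE]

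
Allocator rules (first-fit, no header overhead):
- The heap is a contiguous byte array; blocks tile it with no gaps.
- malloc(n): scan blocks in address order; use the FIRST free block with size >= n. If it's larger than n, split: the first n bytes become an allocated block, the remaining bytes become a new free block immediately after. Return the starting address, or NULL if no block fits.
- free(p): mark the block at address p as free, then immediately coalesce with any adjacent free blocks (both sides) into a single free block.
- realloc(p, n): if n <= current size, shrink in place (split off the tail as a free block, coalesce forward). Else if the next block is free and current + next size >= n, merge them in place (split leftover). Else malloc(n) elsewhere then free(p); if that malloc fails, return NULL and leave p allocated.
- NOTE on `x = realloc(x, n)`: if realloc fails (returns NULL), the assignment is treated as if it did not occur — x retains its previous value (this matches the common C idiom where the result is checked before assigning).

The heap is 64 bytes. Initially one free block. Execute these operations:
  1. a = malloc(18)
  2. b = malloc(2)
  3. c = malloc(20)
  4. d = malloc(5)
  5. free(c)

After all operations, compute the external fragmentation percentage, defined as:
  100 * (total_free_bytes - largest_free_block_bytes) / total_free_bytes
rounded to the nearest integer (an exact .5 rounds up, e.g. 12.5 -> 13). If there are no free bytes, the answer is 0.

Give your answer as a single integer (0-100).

Answer: 49

Derivation:
Op 1: a = malloc(18) -> a = 0; heap: [0-17 ALLOC][18-63 FREE]
Op 2: b = malloc(2) -> b = 18; heap: [0-17 ALLOC][18-19 ALLOC][20-63 FREE]
Op 3: c = malloc(20) -> c = 20; heap: [0-17 ALLOC][18-19 ALLOC][20-39 ALLOC][40-63 FREE]
Op 4: d = malloc(5) -> d = 40; heap: [0-17 ALLOC][18-19 ALLOC][20-39 ALLOC][40-44 ALLOC][45-63 FREE]
Op 5: free(c) -> (freed c); heap: [0-17 ALLOC][18-19 ALLOC][20-39 FREE][40-44 ALLOC][45-63 FREE]
Free blocks: [20 19] total_free=39 largest=20 -> 100*(39-20)/39 = 1900/39 ≈ 48.718 -> rounds to 49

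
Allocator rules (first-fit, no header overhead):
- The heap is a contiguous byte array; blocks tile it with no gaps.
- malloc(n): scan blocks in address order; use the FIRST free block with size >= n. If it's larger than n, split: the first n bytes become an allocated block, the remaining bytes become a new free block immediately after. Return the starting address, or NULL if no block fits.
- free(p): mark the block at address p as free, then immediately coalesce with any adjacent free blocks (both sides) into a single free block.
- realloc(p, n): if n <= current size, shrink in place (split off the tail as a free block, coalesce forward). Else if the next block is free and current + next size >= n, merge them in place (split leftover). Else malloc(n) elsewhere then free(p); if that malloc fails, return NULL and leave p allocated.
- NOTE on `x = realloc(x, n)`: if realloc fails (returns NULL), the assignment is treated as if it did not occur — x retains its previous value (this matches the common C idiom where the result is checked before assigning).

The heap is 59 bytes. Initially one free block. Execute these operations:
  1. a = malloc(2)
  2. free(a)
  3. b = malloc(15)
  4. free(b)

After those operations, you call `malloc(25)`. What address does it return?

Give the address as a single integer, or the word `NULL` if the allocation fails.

Answer: 0

Derivation:
Op 1: a = malloc(2) -> a = 0; heap: [0-1 ALLOC][2-58 FREE]
Op 2: free(a) -> (freed a); heap: [0-58 FREE]
Op 3: b = malloc(15) -> b = 0; heap: [0-14 ALLOC][15-58 FREE]
Op 4: free(b) -> (freed b); heap: [0-58 FREE]
malloc(25): first-fit scan over [0-58 FREE] -> 0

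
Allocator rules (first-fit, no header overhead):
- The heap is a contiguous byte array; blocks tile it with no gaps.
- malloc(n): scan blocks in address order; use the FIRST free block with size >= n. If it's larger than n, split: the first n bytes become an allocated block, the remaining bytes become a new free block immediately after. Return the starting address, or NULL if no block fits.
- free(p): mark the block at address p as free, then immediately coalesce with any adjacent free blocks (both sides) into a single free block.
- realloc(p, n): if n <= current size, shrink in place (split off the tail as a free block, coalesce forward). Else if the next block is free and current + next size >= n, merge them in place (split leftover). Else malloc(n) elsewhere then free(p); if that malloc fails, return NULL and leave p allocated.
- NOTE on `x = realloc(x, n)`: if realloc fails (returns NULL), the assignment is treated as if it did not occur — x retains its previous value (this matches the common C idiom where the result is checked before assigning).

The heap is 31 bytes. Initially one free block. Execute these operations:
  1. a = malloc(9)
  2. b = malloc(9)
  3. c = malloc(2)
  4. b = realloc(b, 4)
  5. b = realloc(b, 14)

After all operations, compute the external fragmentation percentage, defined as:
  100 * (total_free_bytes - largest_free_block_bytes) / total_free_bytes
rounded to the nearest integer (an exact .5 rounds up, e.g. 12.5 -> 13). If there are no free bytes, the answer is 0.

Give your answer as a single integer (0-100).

Answer: 31

Derivation:
Op 1: a = malloc(9) -> a = 0; heap: [0-8 ALLOC][9-30 FREE]
Op 2: b = malloc(9) -> b = 9; heap: [0-8 ALLOC][9-17 ALLOC][18-30 FREE]
Op 3: c = malloc(2) -> c = 18; heap: [0-8 ALLOC][9-17 ALLOC][18-19 ALLOC][20-30 FREE]
Op 4: b = realloc(b, 4) -> b = 9; heap: [0-8 ALLOC][9-12 ALLOC][13-17 FREE][18-19 ALLOC][20-30 FREE]
Op 5: b = realloc(b, 14) -> NULL (b unchanged); heap: [0-8 ALLOC][9-12 ALLOC][13-17 FREE][18-19 ALLOC][20-30 FREE]
Free blocks: [5 11] total_free=16 largest=11 -> 100*(16-11)/16 = 500/16 = 31.25 -> rounds to 31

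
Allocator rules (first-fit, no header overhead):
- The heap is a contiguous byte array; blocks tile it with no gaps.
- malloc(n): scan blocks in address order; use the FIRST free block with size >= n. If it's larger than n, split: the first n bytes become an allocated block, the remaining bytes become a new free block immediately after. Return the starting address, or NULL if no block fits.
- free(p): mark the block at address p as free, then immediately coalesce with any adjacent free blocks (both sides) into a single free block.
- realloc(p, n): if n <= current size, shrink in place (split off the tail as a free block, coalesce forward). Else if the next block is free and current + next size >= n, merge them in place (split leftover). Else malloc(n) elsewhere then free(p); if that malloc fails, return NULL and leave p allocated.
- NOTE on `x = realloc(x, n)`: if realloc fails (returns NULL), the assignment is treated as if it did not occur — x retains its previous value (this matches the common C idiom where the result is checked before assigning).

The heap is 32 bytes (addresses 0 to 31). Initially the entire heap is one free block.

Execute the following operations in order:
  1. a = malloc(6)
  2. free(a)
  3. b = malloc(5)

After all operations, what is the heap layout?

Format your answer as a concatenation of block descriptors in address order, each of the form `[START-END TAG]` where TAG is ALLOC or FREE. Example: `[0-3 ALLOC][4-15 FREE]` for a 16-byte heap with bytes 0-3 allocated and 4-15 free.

Op 1: a = malloc(6) -> a = 0; heap: [0-5 ALLOC][6-31 FREE]
Op 2: free(a) -> (freed a); heap: [0-31 FREE]
Op 3: b = malloc(5) -> b = 0; heap: [0-4 ALLOC][5-31 FREE]

Answer: [0-4 ALLOC][5-31 FREE]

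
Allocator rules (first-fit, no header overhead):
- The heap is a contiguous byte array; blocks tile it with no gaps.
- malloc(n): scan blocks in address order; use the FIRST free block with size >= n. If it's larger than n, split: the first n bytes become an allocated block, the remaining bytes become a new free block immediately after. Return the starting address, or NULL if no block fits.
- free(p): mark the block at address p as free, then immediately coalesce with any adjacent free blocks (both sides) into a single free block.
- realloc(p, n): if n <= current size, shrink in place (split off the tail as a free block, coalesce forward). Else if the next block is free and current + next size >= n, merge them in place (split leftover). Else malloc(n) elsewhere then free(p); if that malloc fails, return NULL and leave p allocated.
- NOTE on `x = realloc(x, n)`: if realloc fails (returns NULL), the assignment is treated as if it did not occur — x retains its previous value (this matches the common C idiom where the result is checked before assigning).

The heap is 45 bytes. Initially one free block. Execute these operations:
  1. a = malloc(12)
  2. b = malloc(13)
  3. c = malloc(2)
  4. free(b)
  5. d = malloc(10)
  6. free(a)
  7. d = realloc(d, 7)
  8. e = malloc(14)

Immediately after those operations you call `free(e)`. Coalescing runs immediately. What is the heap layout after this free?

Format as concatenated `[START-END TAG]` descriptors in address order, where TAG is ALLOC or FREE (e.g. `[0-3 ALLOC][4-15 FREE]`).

Op 1: a = malloc(12) -> a = 0; heap: [0-11 ALLOC][12-44 FREE]
Op 2: b = malloc(13) -> b = 12; heap: [0-11 ALLOC][12-24 ALLOC][25-44 FREE]
Op 3: c = malloc(2) -> c = 25; heap: [0-11 ALLOC][12-24 ALLOC][25-26 ALLOC][27-44 FREE]
Op 4: free(b) -> (freed b); heap: [0-11 ALLOC][12-24 FREE][25-26 ALLOC][27-44 FREE]
Op 5: d = malloc(10) -> d = 12; heap: [0-11 ALLOC][12-21 ALLOC][22-24 FREE][25-26 ALLOC][27-44 FREE]
Op 6: free(a) -> (freed a); heap: [0-11 FREE][12-21 ALLOC][22-24 FREE][25-26 ALLOC][27-44 FREE]
Op 7: d = realloc(d, 7) -> d = 12; heap: [0-11 FREE][12-18 ALLOC][19-24 FREE][25-26 ALLOC][27-44 FREE]
Op 8: e = malloc(14) -> e = 27; heap: [0-11 FREE][12-18 ALLOC][19-24 FREE][25-26 ALLOC][27-40 ALLOC][41-44 FREE]
free(e): e = 27 -> block [27-40 ALLOC]; mark free, coalesce with adjacent free neighbors -> [0-11 FREE][12-18 ALLOC][19-24 FREE][25-26 ALLOC][27-44 FREE]

Answer: [0-11 FREE][12-18 ALLOC][19-24 FREE][25-26 ALLOC][27-44 FREE]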